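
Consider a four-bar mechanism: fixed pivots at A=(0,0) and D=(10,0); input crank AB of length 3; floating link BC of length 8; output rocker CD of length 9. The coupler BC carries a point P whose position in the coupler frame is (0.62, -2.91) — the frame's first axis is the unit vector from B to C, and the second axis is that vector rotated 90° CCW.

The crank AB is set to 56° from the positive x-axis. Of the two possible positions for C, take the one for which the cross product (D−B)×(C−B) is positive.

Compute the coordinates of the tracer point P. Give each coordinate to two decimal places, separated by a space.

4.27 1.02

A=(0,0), D=(10.00,0)
B = A + 3.00·(cos56°, sin56°) = (1.6776, 2.4871)
|BD| = 8.6861
circle(B,8.00) ∩ circle(D,9.00): a=3.3645, h=7.2581
  candidates: C₊=(6.9794,8.4780) cross=63.045; C₋=(2.8230,-5.4305) cross=-63.045
  mode + wants cross > 0 → take C=(6.9794,8.4780) (cross=63.045)
ex = (C−B)/|BC| = (0.6627,0.7489); ey = (-0.7489,0.6627)
P = B + 0.62·ex + -2.91·ey = (4.2676,1.0229)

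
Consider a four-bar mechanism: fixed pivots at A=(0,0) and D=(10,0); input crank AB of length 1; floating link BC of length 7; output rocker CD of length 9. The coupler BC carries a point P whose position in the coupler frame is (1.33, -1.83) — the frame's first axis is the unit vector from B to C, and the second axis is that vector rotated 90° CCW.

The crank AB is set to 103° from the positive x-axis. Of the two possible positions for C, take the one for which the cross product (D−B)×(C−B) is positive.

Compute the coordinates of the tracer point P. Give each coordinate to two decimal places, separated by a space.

2.04 0.97

A=(0,0), D=(10.00,0)
B = A + 1.00·(cos103°, sin103°) = (-0.2250, 0.9744)
|BD| = 10.2713
circle(B,7.00) ∩ circle(D,9.00): a=3.5779, h=6.0165
  candidates: C₊=(3.9076,6.6244) cross=61.797; C₋=(2.7661,-5.3544) cross=-61.797
  mode + wants cross > 0 → take C=(3.9076,6.6244) (cross=61.797)
ex = (C−B)/|BC| = (0.5904,0.8071); ey = (-0.8071,0.5904)
P = B + 1.33·ex + -1.83·ey = (2.0373,0.9675)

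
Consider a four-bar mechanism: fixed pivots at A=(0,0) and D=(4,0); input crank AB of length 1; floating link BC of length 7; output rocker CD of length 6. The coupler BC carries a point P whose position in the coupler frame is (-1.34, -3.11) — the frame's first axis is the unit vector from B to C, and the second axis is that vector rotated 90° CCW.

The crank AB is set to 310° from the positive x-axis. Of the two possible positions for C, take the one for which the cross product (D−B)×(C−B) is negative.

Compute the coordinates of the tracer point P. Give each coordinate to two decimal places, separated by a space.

-2.53 -1.96

A=(0,0), D=(4.00,0)
B = A + 1.00·(cos310°, sin310°) = (0.6428, -0.7660)
|BD| = 3.4435
circle(B,7.00) ∩ circle(D,6.00): a=3.6094, h=5.9977
  candidates: C₊=(2.8275,5.8843) cross=20.653; C₋=(5.4960,-5.8105) cross=-20.653
  mode - wants cross < 0 → take C=(5.4960,-5.8105) (cross=-20.653)
ex = (C−B)/|BC| = (0.6933,-0.7206); ey = (0.7206,0.6933)
P = B + -1.34·ex + -3.11·ey = (-2.5274,-1.9566)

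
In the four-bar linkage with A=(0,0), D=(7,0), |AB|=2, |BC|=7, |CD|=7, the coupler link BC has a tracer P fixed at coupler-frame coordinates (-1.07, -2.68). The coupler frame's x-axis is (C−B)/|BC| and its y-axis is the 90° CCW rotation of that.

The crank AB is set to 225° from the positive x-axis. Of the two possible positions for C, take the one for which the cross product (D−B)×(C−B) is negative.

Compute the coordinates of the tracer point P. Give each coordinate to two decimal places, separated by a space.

-4.02 -2.65

A=(0,0), D=(7.00,0)
B = A + 2.00·(cos225°, sin225°) = (-1.4142, -1.4142)
|BD| = 8.5322
circle(B,7.00) ∩ circle(D,7.00): a=4.2661, h=5.5498
  candidates: C₊=(1.8730,4.7659) cross=47.352; C₋=(3.7128,-6.1801) cross=-47.352
  mode - wants cross < 0 → take C=(3.7128,-6.1801) (cross=-47.352)
ex = (C−B)/|BC| = (0.7324,-0.6808); ey = (0.6808,0.7324)
P = B + -1.07·ex + -2.68·ey = (-4.0226,-2.6486)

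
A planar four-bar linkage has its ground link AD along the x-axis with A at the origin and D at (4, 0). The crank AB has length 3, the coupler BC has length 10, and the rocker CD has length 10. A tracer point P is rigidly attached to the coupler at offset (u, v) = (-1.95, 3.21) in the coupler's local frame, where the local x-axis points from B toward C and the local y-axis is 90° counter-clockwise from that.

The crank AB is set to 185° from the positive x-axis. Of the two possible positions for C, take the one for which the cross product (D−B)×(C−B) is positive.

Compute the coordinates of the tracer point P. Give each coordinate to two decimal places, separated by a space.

-6.65 -1.10

A=(0,0), D=(4.00,0)
B = A + 3.00·(cos185°, sin185°) = (-2.9886, -0.2615)
|BD| = 6.9935
circle(B,10.00) ∩ circle(D,10.00): a=3.4967, h=9.3687
  candidates: C₊=(0.1554,9.2314) cross=65.520; C₋=(0.8560,-9.4929) cross=-65.520
  mode + wants cross > 0 → take C=(0.1554,9.2314) (cross=65.520)
ex = (C−B)/|BC| = (0.3144,0.9493); ey = (-0.9493,0.3144)
P = B + -1.95·ex + 3.21·ey = (-6.6489,-1.1034)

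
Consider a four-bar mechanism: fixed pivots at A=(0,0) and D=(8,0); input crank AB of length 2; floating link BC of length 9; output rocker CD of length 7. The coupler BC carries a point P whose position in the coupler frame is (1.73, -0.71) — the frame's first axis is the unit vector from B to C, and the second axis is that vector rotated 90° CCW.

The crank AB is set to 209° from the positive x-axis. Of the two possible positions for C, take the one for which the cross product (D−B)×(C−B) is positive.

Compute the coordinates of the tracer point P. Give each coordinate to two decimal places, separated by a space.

-0.08 -0.13

A=(0,0), D=(8.00,0)
B = A + 2.00·(cos209°, sin209°) = (-1.7492, -0.9696)
|BD| = 9.7973
circle(B,9.00) ∩ circle(D,7.00): a=6.5318, h=6.1916
  candidates: C₊=(4.1377,5.8380) cross=60.661; C₋=(5.3632,-6.4844) cross=-60.661
  mode + wants cross > 0 → take C=(4.1377,5.8380) (cross=60.661)
ex = (C−B)/|BC| = (0.6541,0.7564); ey = (-0.7564,0.6541)
P = B + 1.73·ex + -0.71·ey = (-0.0806,-0.1255)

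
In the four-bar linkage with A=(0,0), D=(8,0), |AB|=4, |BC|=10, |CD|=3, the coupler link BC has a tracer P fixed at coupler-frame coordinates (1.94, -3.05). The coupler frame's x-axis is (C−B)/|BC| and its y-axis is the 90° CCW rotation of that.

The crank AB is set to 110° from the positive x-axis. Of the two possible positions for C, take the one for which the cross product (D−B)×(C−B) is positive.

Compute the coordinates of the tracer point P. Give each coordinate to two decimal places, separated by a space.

0.32 0.56

A=(0,0), D=(8.00,0)
B = A + 4.00·(cos110°, sin110°) = (-1.3681, 3.7588)
|BD| = 10.0940
circle(B,10.00) ∩ circle(D,3.00): a=9.5546, h=2.9511
  candidates: C₊=(8.5983,2.9397) cross=29.789; C₋=(6.4005,-2.5380) cross=-29.789
  mode + wants cross > 0 → take C=(8.5983,2.9397) (cross=29.789)
ex = (C−B)/|BC| = (0.9966,-0.0819); ey = (0.0819,0.9966)
P = B + 1.94·ex + -3.05·ey = (0.3156,0.5601)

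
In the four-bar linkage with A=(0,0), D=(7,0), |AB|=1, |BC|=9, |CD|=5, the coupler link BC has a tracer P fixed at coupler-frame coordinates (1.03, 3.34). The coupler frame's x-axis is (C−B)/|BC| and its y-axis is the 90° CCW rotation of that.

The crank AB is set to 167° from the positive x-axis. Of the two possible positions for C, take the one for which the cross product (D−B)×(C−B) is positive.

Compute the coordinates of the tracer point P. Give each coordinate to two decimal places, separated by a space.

-1.87 3.60

A=(0,0), D=(7.00,0)
B = A + 1.00·(cos167°, sin167°) = (-0.9744, 0.2250)
|BD| = 7.9775
circle(B,9.00) ∩ circle(D,5.00): a=7.4986, h=4.9770
  candidates: C₊=(6.6616,4.9885) cross=39.704; C₋=(6.3809,-4.9615) cross=-39.704
  mode + wants cross > 0 → take C=(6.6616,4.9885) (cross=39.704)
ex = (C−B)/|BC| = (0.8484,0.5293); ey = (-0.5293,0.8484)
P = B + 1.03·ex + 3.34·ey = (-1.8683,3.6039)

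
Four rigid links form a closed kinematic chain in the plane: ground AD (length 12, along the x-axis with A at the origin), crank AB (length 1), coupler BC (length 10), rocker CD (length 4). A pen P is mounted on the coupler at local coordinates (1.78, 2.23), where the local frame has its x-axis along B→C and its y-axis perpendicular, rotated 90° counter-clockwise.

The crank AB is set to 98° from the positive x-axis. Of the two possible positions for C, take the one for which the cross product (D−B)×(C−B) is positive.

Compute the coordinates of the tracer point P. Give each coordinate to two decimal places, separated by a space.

1.10 3.56

A=(0,0), D=(12.00,0)
B = A + 1.00·(cos98°, sin98°) = (-0.1392, 0.9903)
|BD| = 12.1795
circle(B,10.00) ∩ circle(D,4.00): a=9.5382, h=3.0039
  candidates: C₊=(9.6116,3.2087) cross=36.586; C₋=(9.1232,-2.7792) cross=-36.586
  mode + wants cross > 0 → take C=(9.6116,3.2087) (cross=36.586)
ex = (C−B)/|BC| = (0.9751,0.2218); ey = (-0.2218,0.9751)
P = B + 1.78·ex + 2.23·ey = (1.1018,3.5596)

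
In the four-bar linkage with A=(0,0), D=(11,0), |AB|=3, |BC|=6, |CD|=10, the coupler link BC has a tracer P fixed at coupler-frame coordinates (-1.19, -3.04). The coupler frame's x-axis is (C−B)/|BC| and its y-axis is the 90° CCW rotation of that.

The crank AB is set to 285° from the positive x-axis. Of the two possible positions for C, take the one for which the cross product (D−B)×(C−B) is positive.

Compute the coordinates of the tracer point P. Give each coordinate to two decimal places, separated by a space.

A=(0,0), D=(11.00,0)
B = A + 3.00·(cos285°, sin285°) = (0.7765, -2.8978)
|BD| = 10.6263
circle(B,6.00) ∩ circle(D,10.00): a=2.3017, h=5.5409
  candidates: C₊=(1.4800,3.0608) cross=58.880; C₋=(4.5020,-7.6010) cross=-58.880
  mode + wants cross > 0 → take C=(1.4800,3.0608) (cross=58.880)
ex = (C−B)/|BC| = (0.1172,0.9931); ey = (-0.9931,0.1172)
P = B + -1.19·ex + -3.04·ey = (3.6560,-4.4360)

3.66 -4.44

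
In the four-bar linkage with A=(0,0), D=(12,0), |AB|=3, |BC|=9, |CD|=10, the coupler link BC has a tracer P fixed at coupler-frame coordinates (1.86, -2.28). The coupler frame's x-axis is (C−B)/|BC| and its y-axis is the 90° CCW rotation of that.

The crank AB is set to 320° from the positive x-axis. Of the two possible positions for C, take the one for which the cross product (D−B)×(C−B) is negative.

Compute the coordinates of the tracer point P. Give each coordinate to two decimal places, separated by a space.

A=(0,0), D=(12.00,0)
B = A + 3.00·(cos320°, sin320°) = (2.2981, -1.9284)
|BD| = 9.8917
circle(B,9.00) ∩ circle(D,10.00): a=3.9854, h=8.0695
  candidates: C₊=(4.6340,6.7632) cross=79.820; C₋=(7.7802,-9.0661) cross=-79.820
  mode - wants cross < 0 → take C=(7.7802,-9.0661) (cross=-79.820)
ex = (C−B)/|BC| = (0.6091,-0.7931); ey = (0.7931,0.6091)
P = B + 1.86·ex + -2.28·ey = (1.6229,-4.7923)

1.62 -4.79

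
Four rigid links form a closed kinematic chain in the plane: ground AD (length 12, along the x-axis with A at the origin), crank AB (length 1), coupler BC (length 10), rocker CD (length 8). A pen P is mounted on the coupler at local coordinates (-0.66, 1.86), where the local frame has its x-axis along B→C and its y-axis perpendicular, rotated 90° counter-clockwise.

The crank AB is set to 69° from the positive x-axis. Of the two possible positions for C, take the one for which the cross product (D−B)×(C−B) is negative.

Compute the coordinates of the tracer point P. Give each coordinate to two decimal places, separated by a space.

A=(0,0), D=(12.00,0)
B = A + 1.00·(cos69°, sin69°) = (0.3584, 0.9336)
|BD| = 11.6790
circle(B,10.00) ∩ circle(D,8.00): a=7.3807, h=6.7472
  candidates: C₊=(8.2548,7.0692) cross=78.801; C₋=(7.1761,-6.3820) cross=-78.801
  mode - wants cross < 0 → take C=(7.1761,-6.3820) (cross=-78.801)
ex = (C−B)/|BC| = (0.6818,-0.7316); ey = (0.7316,0.6818)
P = B + -0.66·ex + 1.86·ey = (1.2691,2.6845)

1.27 2.68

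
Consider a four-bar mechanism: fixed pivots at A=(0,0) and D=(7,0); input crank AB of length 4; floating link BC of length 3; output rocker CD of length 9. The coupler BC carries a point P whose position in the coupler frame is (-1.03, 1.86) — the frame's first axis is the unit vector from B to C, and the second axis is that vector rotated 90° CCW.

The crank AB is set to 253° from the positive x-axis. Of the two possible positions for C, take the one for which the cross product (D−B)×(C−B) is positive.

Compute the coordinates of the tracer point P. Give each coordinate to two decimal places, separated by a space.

A=(0,0), D=(7.00,0)
B = A + 4.00·(cos253°, sin253°) = (-1.1695, -3.8252)
|BD| = 9.0207
circle(B,3.00) ∩ circle(D,9.00): a=0.5195, h=2.9547
  candidates: C₊=(-1.9519,-0.9290) cross=26.653; C₋=(0.5539,-6.2808) cross=-26.653
  mode + wants cross > 0 → take C=(-1.9519,-0.9290) (cross=26.653)
ex = (C−B)/|BC| = (-0.2608,0.9654); ey = (-0.9654,-0.2608)
P = B + -1.03·ex + 1.86·ey = (-2.6965,-5.3047)

-2.70 -5.30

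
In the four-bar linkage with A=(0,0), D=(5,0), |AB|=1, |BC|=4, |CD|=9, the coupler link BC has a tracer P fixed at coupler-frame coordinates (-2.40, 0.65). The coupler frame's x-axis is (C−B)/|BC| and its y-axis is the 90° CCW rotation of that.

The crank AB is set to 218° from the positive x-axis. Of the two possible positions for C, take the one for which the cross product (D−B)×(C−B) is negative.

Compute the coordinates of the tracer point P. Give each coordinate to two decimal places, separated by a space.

1.14 0.95

A=(0,0), D=(5.00,0)
B = A + 1.00·(cos218°, sin218°) = (-0.7880, -0.6157)
|BD| = 5.8207
circle(B,4.00) ∩ circle(D,9.00): a=-2.6732, h=2.9755
  candidates: C₊=(-3.7610,2.0604) cross=17.320; C₋=(-3.1315,-3.8573) cross=-17.320
  mode - wants cross < 0 → take C=(-3.1315,-3.8573) (cross=-17.320)
ex = (C−B)/|BC| = (-0.5859,-0.8104); ey = (0.8104,-0.5859)
P = B + -2.40·ex + 0.65·ey = (1.1449,0.9485)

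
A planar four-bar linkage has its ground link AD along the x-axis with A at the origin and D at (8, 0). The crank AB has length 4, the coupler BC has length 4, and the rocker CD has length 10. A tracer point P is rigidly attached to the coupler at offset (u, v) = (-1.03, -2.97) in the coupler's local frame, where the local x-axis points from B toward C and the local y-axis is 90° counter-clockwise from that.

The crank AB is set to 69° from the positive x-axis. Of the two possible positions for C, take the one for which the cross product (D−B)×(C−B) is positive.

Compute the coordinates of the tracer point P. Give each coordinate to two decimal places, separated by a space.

4.34 2.54

A=(0,0), D=(8.00,0)
B = A + 4.00·(cos69°, sin69°) = (1.4335, 3.7343)
|BD| = 7.5541
circle(B,4.00) ∩ circle(D,10.00): a=-1.7828, h=3.5807
  candidates: C₊=(1.6538,7.7282) cross=27.049; C₋=(-1.8864,1.5031) cross=-27.049
  mode + wants cross > 0 → take C=(1.6538,7.7282) (cross=27.049)
ex = (C−B)/|BC| = (0.0551,0.9985); ey = (-0.9985,0.0551)
P = B + -1.03·ex + -2.97·ey = (4.3422,2.5423)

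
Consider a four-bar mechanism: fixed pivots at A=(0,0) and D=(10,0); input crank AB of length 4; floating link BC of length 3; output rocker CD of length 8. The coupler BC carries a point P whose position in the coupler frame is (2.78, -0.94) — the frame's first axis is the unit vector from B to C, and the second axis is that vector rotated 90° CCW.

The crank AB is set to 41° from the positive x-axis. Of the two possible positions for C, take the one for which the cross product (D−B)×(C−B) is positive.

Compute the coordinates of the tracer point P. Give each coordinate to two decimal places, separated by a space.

A=(0,0), D=(10.00,0)
B = A + 4.00·(cos41°, sin41°) = (3.0188, 2.6242)
|BD| = 7.4581
circle(B,3.00) ∩ circle(D,8.00): a=0.0418, h=2.9997
  candidates: C₊=(4.1134,5.4174) cross=22.372; C₋=(2.0025,-0.1983) cross=-22.372
  mode + wants cross > 0 → take C=(4.1134,5.4174) (cross=22.372)
ex = (C−B)/|BC| = (0.3649,0.9311); ey = (-0.9311,0.3649)
P = B + 2.78·ex + -0.94·ey = (4.9084,4.8696)

4.91 4.87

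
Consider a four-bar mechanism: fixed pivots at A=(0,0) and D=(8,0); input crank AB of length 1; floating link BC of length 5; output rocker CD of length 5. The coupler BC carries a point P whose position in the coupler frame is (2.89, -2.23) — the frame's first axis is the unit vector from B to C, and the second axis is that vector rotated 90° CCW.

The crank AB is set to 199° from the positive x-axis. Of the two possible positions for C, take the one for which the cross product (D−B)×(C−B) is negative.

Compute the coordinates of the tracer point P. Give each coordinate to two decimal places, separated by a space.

0.77 -3.55

A=(0,0), D=(8.00,0)
B = A + 1.00·(cos199°, sin199°) = (-0.9455, -0.3256)
|BD| = 8.9514
circle(B,5.00) ∩ circle(D,5.00): a=4.4757, h=2.2289
  candidates: C₊=(3.4462,2.0646) cross=19.952; C₋=(3.6083,-2.3902) cross=-19.952
  mode - wants cross < 0 → take C=(3.6083,-2.3902) (cross=-19.952)
ex = (C−B)/|BC| = (0.9108,-0.4129); ey = (0.4129,0.9108)
P = B + 2.89·ex + -2.23·ey = (0.7658,-3.5499)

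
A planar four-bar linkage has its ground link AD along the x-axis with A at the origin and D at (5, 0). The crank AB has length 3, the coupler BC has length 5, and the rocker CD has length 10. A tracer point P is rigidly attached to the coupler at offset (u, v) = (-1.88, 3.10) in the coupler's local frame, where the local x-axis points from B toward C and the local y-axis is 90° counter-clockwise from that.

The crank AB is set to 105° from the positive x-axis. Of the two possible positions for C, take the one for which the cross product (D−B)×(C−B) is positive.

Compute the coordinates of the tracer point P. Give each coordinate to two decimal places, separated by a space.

A=(0,0), D=(5.00,0)
B = A + 3.00·(cos105°, sin105°) = (-0.7765, 2.8978)
|BD| = 6.4626
circle(B,5.00) ∩ circle(D,10.00): a=-2.5714, h=4.2881
  candidates: C₊=(-1.1521,7.8836) cross=27.712; C₋=(-4.9976,0.2179) cross=-27.712
  mode + wants cross > 0 → take C=(-1.1521,7.8836) (cross=27.712)
ex = (C−B)/|BC| = (-0.0751,0.9972); ey = (-0.9972,-0.0751)
P = B + -1.88·ex + 3.10·ey = (-3.7265,0.7902)

-3.73 0.79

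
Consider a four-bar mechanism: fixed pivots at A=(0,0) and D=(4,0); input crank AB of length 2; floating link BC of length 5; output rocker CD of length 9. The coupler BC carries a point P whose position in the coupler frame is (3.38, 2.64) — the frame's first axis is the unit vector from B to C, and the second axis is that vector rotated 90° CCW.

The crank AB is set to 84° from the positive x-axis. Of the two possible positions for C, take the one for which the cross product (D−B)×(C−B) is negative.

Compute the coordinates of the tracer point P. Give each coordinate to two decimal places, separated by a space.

-3.14 -0.69

A=(0,0), D=(4.00,0)
B = A + 2.00·(cos84°, sin84°) = (0.2091, 1.9890)
|BD| = 4.2811
circle(B,5.00) ∩ circle(D,9.00): a=-4.3999, h=2.3751
  candidates: C₊=(-2.5836,6.1365) cross=10.168; C₋=(-4.7906,1.9301) cross=-10.168
  mode - wants cross < 0 → take C=(-4.7906,1.9301) (cross=-10.168)
ex = (C−B)/|BC| = (-0.9999,-0.0118); ey = (0.0118,-0.9999)
P = B + 3.38·ex + 2.64·ey = (-3.1396,-0.6906)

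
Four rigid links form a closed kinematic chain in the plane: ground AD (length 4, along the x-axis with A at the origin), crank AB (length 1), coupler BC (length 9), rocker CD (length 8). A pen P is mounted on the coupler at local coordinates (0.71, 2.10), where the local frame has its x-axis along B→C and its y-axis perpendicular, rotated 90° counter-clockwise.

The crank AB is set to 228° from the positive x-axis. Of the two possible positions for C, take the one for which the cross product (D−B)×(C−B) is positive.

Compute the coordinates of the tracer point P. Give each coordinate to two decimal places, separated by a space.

A=(0,0), D=(4.00,0)
B = A + 1.00·(cos228°, sin228°) = (-0.6691, -0.7431)
|BD| = 4.7279
circle(B,9.00) ∩ circle(D,8.00): a=4.1618, h=7.9799
  candidates: C₊=(2.1866,7.7918) cross=37.728; C₋=(4.6952,-7.9697) cross=-37.728
  mode + wants cross > 0 → take C=(2.1866,7.7918) (cross=37.728)
ex = (C−B)/|BC| = (0.3173,0.9483); ey = (-0.9483,0.3173)
P = B + 0.71·ex + 2.10·ey = (-2.4353,0.5965)

-2.44 0.60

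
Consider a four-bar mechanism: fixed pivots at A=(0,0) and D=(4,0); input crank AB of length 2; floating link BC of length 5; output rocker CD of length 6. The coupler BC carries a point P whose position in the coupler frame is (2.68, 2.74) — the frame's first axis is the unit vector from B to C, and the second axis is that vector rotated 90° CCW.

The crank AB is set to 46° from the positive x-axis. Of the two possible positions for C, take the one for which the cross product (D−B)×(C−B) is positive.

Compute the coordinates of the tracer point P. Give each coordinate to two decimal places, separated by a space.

A=(0,0), D=(4.00,0)
B = A + 2.00·(cos46°, sin46°) = (1.3893, 1.4387)
|BD| = 2.9808
circle(B,5.00) ∩ circle(D,6.00): a=-0.3547, h=4.9874
  candidates: C₊=(3.4858,5.9779) cross=14.867; C₋=(-1.3284,-2.7582) cross=-14.867
  mode + wants cross > 0 → take C=(3.4858,5.9779) (cross=14.867)
ex = (C−B)/|BC| = (0.4193,0.9078); ey = (-0.9078,0.4193)
P = B + 2.68·ex + 2.74·ey = (0.0255,5.0206)

0.03 5.02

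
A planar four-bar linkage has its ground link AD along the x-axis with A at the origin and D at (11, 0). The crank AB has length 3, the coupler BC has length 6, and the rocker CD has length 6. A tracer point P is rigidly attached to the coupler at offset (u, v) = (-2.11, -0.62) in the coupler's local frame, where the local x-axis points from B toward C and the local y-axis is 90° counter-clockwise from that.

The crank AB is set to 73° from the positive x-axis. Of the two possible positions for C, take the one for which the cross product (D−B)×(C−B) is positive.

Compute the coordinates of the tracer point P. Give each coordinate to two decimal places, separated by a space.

-1.04 1.79

A=(0,0), D=(11.00,0)
B = A + 3.00·(cos73°, sin73°) = (0.8771, 2.8689)
|BD| = 10.5216
circle(B,6.00) ∩ circle(D,6.00): a=5.2608, h=2.8852
  candidates: C₊=(6.7253,4.2103) cross=30.356; C₋=(5.1519,-1.3414) cross=-30.356
  mode + wants cross > 0 → take C=(6.7253,4.2103) (cross=30.356)
ex = (C−B)/|BC| = (0.9747,0.2236); ey = (-0.2236,0.9747)
P = B + -2.11·ex + -0.62·ey = (-1.0409,1.7929)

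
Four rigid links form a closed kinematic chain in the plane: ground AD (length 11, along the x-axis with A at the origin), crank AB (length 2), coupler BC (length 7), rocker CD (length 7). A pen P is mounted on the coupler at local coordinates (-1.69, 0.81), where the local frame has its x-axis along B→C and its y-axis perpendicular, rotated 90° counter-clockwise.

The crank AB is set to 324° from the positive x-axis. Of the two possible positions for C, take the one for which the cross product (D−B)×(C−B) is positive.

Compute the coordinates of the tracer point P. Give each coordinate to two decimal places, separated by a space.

A=(0,0), D=(11.00,0)
B = A + 2.00·(cos324°, sin324°) = (1.6180, -1.1756)
|BD| = 9.4553
circle(B,7.00) ∩ circle(D,7.00): a=4.7277, h=5.1623
  candidates: C₊=(5.6672,4.5344) cross=48.811; C₋=(6.9508,-5.7100) cross=-48.811
  mode + wants cross > 0 → take C=(5.6672,4.5344) (cross=48.811)
ex = (C−B)/|BC| = (0.5785,0.8157); ey = (-0.8157,0.5785)
P = B + -1.69·ex + 0.81·ey = (-0.0203,-2.0856)

-0.02 -2.09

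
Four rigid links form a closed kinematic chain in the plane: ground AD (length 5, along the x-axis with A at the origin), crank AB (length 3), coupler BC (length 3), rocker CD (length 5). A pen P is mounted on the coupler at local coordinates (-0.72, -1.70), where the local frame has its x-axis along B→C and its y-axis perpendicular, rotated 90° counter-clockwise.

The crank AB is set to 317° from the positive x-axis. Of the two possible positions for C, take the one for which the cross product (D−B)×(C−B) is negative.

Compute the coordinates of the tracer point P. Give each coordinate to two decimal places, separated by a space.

A=(0,0), D=(5.00,0)
B = A + 3.00·(cos317°, sin317°) = (2.1941, -2.0460)
|BD| = 3.4727
circle(B,3.00) ∩ circle(D,5.00): a=-0.5674, h=2.9459
  candidates: C₊=(-0.0000,-0.0000) cross=10.230; C₋=(3.4712,-4.7606) cross=-10.230
  mode - wants cross < 0 → take C=(3.4712,-4.7606) (cross=-10.230)
ex = (C−B)/|BC| = (0.4257,-0.9049); ey = (0.9049,0.4257)
P = B + -0.72·ex + -1.70·ey = (0.3493,-2.1182)

0.35 -2.12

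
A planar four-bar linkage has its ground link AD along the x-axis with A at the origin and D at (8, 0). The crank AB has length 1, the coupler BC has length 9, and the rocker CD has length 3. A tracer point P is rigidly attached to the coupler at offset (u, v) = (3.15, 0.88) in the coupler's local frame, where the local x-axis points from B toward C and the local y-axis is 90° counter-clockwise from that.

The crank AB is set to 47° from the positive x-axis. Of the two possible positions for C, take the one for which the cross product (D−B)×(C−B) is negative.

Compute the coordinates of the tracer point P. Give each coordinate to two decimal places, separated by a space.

A=(0,0), D=(8.00,0)
B = A + 1.00·(cos47°, sin47°) = (0.6820, 0.7314)
|BD| = 7.3545
circle(B,9.00) ∩ circle(D,3.00): a=8.5722, h=2.7417
  candidates: C₊=(9.4844,2.6070) cross=20.164; C₋=(8.9391,-2.8492) cross=-20.164
  mode - wants cross < 0 → take C=(8.9391,-2.8492) (cross=-20.164)
ex = (C−B)/|BC| = (0.9175,-0.3978); ey = (0.3978,0.9175)
P = B + 3.15·ex + 0.88·ey = (3.9221,0.2855)

3.92 0.29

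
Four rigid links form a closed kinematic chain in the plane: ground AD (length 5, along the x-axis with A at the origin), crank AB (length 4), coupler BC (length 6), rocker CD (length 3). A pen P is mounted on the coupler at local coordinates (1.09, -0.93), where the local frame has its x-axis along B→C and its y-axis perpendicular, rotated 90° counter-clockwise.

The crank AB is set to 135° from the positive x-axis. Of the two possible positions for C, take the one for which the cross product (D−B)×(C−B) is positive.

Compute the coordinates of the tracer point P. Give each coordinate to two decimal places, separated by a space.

A=(0,0), D=(5.00,0)
B = A + 4.00·(cos135°, sin135°) = (-2.8284, 2.8284)
|BD| = 8.3237
circle(B,6.00) ∩ circle(D,3.00): a=5.7837, h=1.5964
  candidates: C₊=(3.1536,2.3645) cross=13.288; C₋=(2.0687,-0.6383) cross=-13.288
  mode + wants cross > 0 → take C=(3.1536,2.3645) (cross=13.288)
ex = (C−B)/|BC| = (0.9970,-0.0773); ey = (0.0773,0.9970)
P = B + 1.09·ex + -0.93·ey = (-1.8136,1.8169)

-1.81 1.82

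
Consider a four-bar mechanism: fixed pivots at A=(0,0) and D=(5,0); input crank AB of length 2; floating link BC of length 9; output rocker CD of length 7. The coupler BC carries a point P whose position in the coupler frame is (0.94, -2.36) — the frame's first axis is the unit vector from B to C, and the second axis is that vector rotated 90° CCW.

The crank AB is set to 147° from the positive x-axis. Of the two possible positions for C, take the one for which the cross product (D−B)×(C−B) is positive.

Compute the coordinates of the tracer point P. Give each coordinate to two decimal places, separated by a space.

0.58 -0.07

A=(0,0), D=(5.00,0)
B = A + 2.00·(cos147°, sin147°) = (-1.6773, 1.0893)
|BD| = 6.7656
circle(B,9.00) ∩ circle(D,7.00): a=5.7477, h=6.9256
  candidates: C₊=(5.1104,6.9991) cross=46.856; C₋=(2.8803,-6.6714) cross=-46.856
  mode + wants cross > 0 → take C=(5.1104,6.9991) (cross=46.856)
ex = (C−B)/|BC| = (0.7542,0.6567); ey = (-0.6567,0.7542)
P = B + 0.94·ex + -2.36·ey = (0.5813,-0.0734)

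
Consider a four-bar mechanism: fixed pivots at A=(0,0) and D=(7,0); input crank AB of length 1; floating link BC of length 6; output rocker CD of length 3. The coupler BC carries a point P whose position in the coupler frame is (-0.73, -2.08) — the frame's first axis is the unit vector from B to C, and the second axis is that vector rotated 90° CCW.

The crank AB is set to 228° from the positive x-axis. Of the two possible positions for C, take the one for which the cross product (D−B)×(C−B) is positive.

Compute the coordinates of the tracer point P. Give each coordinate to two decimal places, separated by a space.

-0.40 -2.93

A=(0,0), D=(7.00,0)
B = A + 1.00·(cos228°, sin228°) = (-0.6691, -0.7431)
|BD| = 7.7051
circle(B,6.00) ∩ circle(D,3.00): a=5.6046, h=2.1420
  candidates: C₊=(4.7028,1.9294) cross=16.504; C₋=(5.1160,-2.3346) cross=-16.504
  mode + wants cross > 0 → take C=(4.7028,1.9294) (cross=16.504)
ex = (C−B)/|BC| = (0.8953,0.4454); ey = (-0.4454,0.8953)
P = B + -0.73·ex + -2.08·ey = (-0.3962,-2.9306)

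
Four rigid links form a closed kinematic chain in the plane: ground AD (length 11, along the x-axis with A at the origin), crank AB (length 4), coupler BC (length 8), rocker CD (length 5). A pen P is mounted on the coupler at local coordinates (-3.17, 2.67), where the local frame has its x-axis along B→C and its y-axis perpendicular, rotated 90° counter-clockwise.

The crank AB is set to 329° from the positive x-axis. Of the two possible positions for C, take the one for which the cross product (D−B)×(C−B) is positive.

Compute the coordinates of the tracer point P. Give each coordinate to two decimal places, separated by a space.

-0.63 -2.91

A=(0,0), D=(11.00,0)
B = A + 4.00·(cos329°, sin329°) = (3.4287, -2.0602)
|BD| = 7.8466
circle(B,8.00) ∩ circle(D,5.00): a=6.4085, h=4.7887
  candidates: C₊=(8.3550,4.2431) cross=37.575; C₋=(10.8696,-4.9983) cross=-37.575
  mode + wants cross > 0 → take C=(8.3550,4.2431) (cross=37.575)
ex = (C−B)/|BC| = (0.6158,0.7879); ey = (-0.7879,0.6158)
P = B + -3.17·ex + 2.67·ey = (-0.6271,-2.9137)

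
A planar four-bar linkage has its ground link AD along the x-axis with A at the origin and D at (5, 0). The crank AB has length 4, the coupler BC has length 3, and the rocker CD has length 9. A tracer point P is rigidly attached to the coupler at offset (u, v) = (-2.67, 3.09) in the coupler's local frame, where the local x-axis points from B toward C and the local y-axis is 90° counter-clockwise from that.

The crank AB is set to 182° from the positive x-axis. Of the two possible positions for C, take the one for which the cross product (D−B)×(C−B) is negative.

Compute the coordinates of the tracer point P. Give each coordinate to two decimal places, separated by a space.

-1.44 3.05

A=(0,0), D=(5.00,0)
B = A + 4.00·(cos182°, sin182°) = (-3.9976, -0.1396)
|BD| = 8.9986
circle(B,3.00) ∩ circle(D,9.00): a=0.4987, h=2.9583
  candidates: C₊=(-3.5448,2.8260) cross=26.620; C₋=(-3.4530,-3.0898) cross=-26.620
  mode - wants cross < 0 → take C=(-3.4530,-3.0898) (cross=-26.620)
ex = (C−B)/|BC| = (0.1815,-0.9834); ey = (0.9834,0.1815)
P = B + -2.67·ex + 3.09·ey = (-1.4435,3.0469)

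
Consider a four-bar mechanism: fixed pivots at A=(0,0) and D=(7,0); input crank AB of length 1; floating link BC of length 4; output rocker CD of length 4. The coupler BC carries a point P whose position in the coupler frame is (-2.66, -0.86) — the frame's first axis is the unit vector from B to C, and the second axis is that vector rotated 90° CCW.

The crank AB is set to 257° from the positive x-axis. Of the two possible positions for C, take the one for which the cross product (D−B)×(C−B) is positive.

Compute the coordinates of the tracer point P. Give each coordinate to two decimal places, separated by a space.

A=(0,0), D=(7.00,0)
B = A + 1.00·(cos257°, sin257°) = (-0.2250, -0.9744)
|BD| = 7.2904
circle(B,4.00) ∩ circle(D,4.00): a=3.6452, h=1.6470
  candidates: C₊=(3.1674,1.1451) cross=12.007; C₋=(3.6077,-2.1194) cross=-12.007
  mode + wants cross > 0 → take C=(3.1674,1.1451) (cross=12.007)
ex = (C−B)/|BC| = (0.8481,0.5299); ey = (-0.5299,0.8481)
P = B + -2.66·ex + -0.86·ey = (-2.0252,-3.1131)

-2.03 -3.11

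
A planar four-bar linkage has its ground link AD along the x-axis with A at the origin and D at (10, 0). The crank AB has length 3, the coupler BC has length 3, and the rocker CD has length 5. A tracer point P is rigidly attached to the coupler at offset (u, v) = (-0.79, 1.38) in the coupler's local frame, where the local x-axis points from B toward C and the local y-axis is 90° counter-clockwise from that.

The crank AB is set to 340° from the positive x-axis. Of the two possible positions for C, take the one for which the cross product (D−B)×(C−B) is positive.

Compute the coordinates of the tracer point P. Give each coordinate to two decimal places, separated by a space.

1.32 -0.50

A=(0,0), D=(10.00,0)
B = A + 3.00·(cos340°, sin340°) = (2.8191, -1.0261)
|BD| = 7.2539
circle(B,3.00) ∩ circle(D,5.00): a=2.5241, h=1.6214
  candidates: C₊=(5.0884,0.9361) cross=11.762; C₋=(5.5471,-2.2742) cross=-11.762
  mode + wants cross > 0 → take C=(5.0884,0.9361) (cross=11.762)
ex = (C−B)/|BC| = (0.7564,0.6541); ey = (-0.6541,0.7564)
P = B + -0.79·ex + 1.38·ey = (1.3189,-0.4989)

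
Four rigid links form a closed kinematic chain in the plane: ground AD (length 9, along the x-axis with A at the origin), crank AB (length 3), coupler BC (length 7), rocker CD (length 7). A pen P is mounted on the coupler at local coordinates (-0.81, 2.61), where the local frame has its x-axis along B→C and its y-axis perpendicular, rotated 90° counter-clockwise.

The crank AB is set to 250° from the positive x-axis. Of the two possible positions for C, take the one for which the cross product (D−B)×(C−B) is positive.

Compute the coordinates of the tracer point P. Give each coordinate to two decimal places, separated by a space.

-3.66 -2.11

A=(0,0), D=(9.00,0)
B = A + 3.00·(cos250°, sin250°) = (-1.0261, -2.8191)
|BD| = 10.4148
circle(B,7.00) ∩ circle(D,7.00): a=5.2074, h=4.6779
  candidates: C₊=(2.7208,3.0937) cross=48.720; C₋=(5.2532,-5.9128) cross=-48.720
  mode + wants cross > 0 → take C=(2.7208,3.0937) (cross=48.720)
ex = (C−B)/|BC| = (0.5353,0.8447); ey = (-0.8447,0.5353)
P = B + -0.81·ex + 2.61·ey = (-3.6643,-2.1062)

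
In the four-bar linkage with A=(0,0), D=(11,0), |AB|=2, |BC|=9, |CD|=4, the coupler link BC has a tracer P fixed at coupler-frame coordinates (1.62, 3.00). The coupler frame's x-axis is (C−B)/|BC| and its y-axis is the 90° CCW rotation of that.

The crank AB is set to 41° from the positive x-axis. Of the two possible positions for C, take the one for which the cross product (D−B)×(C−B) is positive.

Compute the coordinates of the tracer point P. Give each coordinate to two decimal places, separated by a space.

A=(0,0), D=(11.00,0)
B = A + 2.00·(cos41°, sin41°) = (1.5094, 1.3121)
|BD| = 9.5809
circle(B,9.00) ∩ circle(D,4.00): a=8.1826, h=3.7477
  candidates: C₊=(10.1282,3.9038) cross=35.906; C₋=(9.1017,-3.5208) cross=-35.906
  mode + wants cross > 0 → take C=(10.1282,3.9038) (cross=35.906)
ex = (C−B)/|BC| = (0.9576,0.2880); ey = (-0.2880,0.9576)
P = B + 1.62·ex + 3.00·ey = (2.1969,4.6515)

2.20 4.65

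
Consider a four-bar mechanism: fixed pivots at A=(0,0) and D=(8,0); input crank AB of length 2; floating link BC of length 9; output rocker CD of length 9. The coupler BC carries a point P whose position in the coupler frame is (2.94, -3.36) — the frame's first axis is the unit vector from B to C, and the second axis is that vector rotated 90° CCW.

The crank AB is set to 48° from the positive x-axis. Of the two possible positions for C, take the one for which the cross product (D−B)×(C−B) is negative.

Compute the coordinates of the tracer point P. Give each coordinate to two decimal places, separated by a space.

-1.48 -1.98

A=(0,0), D=(8.00,0)
B = A + 2.00·(cos48°, sin48°) = (1.3383, 1.4863)
|BD| = 6.8255
circle(B,9.00) ∩ circle(D,9.00): a=3.4128, h=8.3278
  candidates: C₊=(6.4826,8.8712) cross=56.842; C₋=(2.8557,-7.3849) cross=-56.842
  mode - wants cross < 0 → take C=(2.8557,-7.3849) (cross=-56.842)
ex = (C−B)/|BC| = (0.1686,-0.9857); ey = (0.9857,0.1686)
P = B + 2.94·ex + -3.36·ey = (-1.4779,-1.9781)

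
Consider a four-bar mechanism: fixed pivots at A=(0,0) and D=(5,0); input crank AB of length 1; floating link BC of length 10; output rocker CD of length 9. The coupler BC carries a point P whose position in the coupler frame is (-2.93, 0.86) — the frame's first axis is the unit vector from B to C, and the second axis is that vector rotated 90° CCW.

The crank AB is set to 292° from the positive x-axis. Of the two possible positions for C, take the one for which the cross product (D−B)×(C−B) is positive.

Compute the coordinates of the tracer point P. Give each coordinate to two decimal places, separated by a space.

A=(0,0), D=(5.00,0)
B = A + 1.00·(cos292°, sin292°) = (0.3746, -0.9272)
|BD| = 4.7174
circle(B,10.00) ∩ circle(D,9.00): a=4.3725, h=8.9934
  candidates: C₊=(2.8942,8.7502) cross=42.425; C₋=(6.4294,-8.8858) cross=-42.425
  mode + wants cross > 0 → take C=(2.8942,8.7502) (cross=42.425)
ex = (C−B)/|BC| = (0.2520,0.9677); ey = (-0.9677,0.2520)
P = B + -2.93·ex + 0.86·ey = (-1.1959,-3.5460)

-1.20 -3.55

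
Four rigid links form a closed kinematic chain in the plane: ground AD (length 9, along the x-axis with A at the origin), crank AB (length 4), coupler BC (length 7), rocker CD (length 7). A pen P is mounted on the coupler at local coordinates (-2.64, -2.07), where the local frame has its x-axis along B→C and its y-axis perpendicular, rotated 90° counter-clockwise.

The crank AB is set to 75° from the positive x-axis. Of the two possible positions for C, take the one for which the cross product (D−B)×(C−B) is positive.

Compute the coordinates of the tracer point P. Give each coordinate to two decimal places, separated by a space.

A=(0,0), D=(9.00,0)
B = A + 4.00·(cos75°, sin75°) = (1.0353, 3.8637)
|BD| = 8.8524
circle(B,7.00) ∩ circle(D,7.00): a=4.4262, h=5.4230
  candidates: C₊=(7.3845,6.8110) cross=48.006; C₋=(2.6507,-2.9473) cross=-48.006
  mode + wants cross > 0 → take C=(7.3845,6.8110) (cross=48.006)
ex = (C−B)/|BC| = (0.9070,0.4210); ey = (-0.4210,0.9070)
P = B + -2.64·ex + -2.07·ey = (-0.4877,0.8746)

-0.49 0.87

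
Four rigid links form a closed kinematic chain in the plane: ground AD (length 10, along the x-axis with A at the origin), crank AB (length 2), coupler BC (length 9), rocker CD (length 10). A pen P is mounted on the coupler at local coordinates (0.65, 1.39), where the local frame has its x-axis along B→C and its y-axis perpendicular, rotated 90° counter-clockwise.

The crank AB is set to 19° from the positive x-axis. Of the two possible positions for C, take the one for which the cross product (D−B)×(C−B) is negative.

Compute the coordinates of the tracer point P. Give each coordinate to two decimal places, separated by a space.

A=(0,0), D=(10.00,0)
B = A + 2.00·(cos19°, sin19°) = (1.8910, 0.6511)
|BD| = 8.1351
circle(B,9.00) ∩ circle(D,10.00): a=2.8997, h=8.5201
  candidates: C₊=(5.4634,8.9118) cross=69.311; C₋=(4.0995,-8.0737) cross=-69.311
  mode - wants cross < 0 → take C=(4.0995,-8.0737) (cross=-69.311)
ex = (C−B)/|BC| = (0.2454,-0.9694); ey = (0.9694,0.2454)
P = B + 0.65·ex + 1.39·ey = (3.3980,0.3621)

3.40 0.36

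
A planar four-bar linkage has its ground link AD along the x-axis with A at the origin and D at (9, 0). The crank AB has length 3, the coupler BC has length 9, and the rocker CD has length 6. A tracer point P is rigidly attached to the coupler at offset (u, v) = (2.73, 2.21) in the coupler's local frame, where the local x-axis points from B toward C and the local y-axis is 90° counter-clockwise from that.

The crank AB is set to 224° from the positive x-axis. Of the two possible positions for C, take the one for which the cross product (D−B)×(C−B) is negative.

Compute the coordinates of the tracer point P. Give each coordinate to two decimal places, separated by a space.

A=(0,0), D=(9.00,0)
B = A + 3.00·(cos224°, sin224°) = (-2.1580, -2.0840)
|BD| = 11.3510
circle(B,9.00) ∩ circle(D,6.00): a=7.6577, h=4.7286
  candidates: C₊=(4.5014,3.9702) cross=53.674; C₋=(6.2377,-5.3263) cross=-53.674
  mode - wants cross < 0 → take C=(6.2377,-5.3263) (cross=-53.674)
ex = (C−B)/|BC| = (0.9329,-0.3603); ey = (0.3603,0.9329)
P = B + 2.73·ex + 2.21·ey = (1.1848,-1.0059)

1.18 -1.01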